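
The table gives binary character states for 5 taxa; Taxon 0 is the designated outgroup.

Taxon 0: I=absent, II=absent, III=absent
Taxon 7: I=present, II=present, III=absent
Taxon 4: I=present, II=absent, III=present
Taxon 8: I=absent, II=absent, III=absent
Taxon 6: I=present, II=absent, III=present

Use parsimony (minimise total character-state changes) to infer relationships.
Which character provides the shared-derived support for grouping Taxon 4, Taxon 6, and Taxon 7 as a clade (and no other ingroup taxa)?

The outgroup has state 'absent' for every character, so 'present' is the derived state throughout.
I (derived state 'present') is shared by Taxon 4, Taxon 6, and Taxon 7 — a synapomorphy uniting that clade.
II: derived state 'present' in Taxon 7 only — an autapomorphy, so it tells us nothing about relationships among taxa.
III (derived state 'present') is shared by Taxon 4 and Taxon 6 — a synapomorphy uniting that clade.
Most parsimonious ingroup topology: ((Taxon 7,(Taxon 4,Taxon 6)),Taxon 8).
The clade {Taxon 4, Taxon 6, Taxon 7} is supported by I: its derived state 'present' occurs in exactly those taxa and in no other taxon (including the outgroup).

I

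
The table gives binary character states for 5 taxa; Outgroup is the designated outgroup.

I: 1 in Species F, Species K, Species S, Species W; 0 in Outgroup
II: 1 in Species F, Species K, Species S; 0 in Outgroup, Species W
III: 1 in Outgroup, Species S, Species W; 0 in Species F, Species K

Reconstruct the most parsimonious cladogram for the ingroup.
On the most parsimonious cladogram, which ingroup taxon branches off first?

Species W

Character polarity is set by the outgroup: the derived state is whichever differs from the outgroup's state, so for III the derived state is '0', and for the remaining characters it is '1'.
All ingroup taxa share the derived state '1' for I; it defines the ingroup but does not resolve relationships within it.
II: derived state '1' in Species F, Species K, and Species S only — synapomorphy for {Species F, Species K, Species S}.
III: derived state '0' in Species F and Species K only — synapomorphy for {Species F, Species K}.
Most parsimonious ingroup topology: (((Species F,Species K),Species S),Species W).
Species W is sister to the clade containing all other ingroup taxa, so it is the earliest-diverging (most basal) ingroup lineage.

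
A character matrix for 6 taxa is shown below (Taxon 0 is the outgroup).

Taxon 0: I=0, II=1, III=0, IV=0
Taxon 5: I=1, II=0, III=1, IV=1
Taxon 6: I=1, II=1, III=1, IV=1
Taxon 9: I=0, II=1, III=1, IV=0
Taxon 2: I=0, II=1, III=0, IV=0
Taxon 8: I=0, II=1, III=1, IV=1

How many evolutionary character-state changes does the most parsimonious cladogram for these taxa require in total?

Character polarity is set by the outgroup: the derived state is whichever differs from the outgroup's state, so for II the derived state is '0', and for the remaining characters it is '1'.
Only Taxon 5 and Taxon 6 show the derived state '1' for I, supporting them as a clade.
II: derived state '0' in Taxon 5 only — an autapomorphy, so it tells us nothing about relationships among taxa.
Only Taxon 5, Taxon 6, Taxon 8, and Taxon 9 show the derived state '1' for III, supporting them as a clade.
IV (derived state '1') is shared by Taxon 5, Taxon 6, and Taxon 8 — a synapomorphy uniting that clade.
Most parsimonious ingroup topology: ((((Taxon 5,Taxon 6),Taxon 8),Taxon 9),Taxon 2).
Changes per character on this tree: I: 1; II: 1; III: 1; IV: 1.
Total = 4.

4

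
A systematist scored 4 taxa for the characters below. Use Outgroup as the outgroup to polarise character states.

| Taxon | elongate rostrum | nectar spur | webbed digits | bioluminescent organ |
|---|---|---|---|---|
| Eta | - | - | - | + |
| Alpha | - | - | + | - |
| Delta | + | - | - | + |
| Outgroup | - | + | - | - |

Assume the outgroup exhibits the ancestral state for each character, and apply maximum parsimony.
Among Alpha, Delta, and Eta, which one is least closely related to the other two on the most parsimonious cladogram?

Alpha

Character polarity is set by the outgroup: the derived state is whichever differs from the outgroup's state, so for nectar spur the derived state is '-', and for the remaining characters it is '+'.
elongate rostrum (derived state '+') is unique to Delta (autapomorphy; uninformative for grouping).
All ingroup taxa share the derived state '-' for nectar spur; it defines the ingroup but does not resolve relationships within it.
webbed digits: derived state '+' in Alpha only — an autapomorphy, so it tells us nothing about relationships among taxa.
Only Delta and Eta show the derived state '+' for bioluminescent organ, supporting them as a clade.
Most parsimonious ingroup topology: (Alpha,(Eta,Delta)).
Eta and Delta share a more recent common ancestor with each other than either does with Alpha, so Alpha is the least closely related of the three.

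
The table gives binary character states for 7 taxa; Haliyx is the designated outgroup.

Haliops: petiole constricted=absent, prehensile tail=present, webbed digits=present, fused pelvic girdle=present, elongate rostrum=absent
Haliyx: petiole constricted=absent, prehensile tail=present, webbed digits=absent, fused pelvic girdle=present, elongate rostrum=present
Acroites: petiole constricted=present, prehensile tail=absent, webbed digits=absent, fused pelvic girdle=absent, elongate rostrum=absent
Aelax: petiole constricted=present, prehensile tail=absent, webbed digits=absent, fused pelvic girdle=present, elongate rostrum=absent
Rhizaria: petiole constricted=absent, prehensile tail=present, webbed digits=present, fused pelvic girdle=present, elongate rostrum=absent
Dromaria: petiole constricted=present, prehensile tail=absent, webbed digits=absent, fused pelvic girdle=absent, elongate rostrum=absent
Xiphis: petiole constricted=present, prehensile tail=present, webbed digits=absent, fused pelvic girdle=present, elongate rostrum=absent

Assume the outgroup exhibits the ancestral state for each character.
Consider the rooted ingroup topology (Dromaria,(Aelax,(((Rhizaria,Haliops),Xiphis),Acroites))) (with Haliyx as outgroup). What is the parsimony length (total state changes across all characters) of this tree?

Map each character onto (Dromaria,(Aelax,(((Rhizaria,Haliops),Xiphis),Acroites))) (rooted by Haliyx) and count the minimum state changes it requires (Fitch parsimony):
petiole constricted: 2; prehensile tail: 2; webbed digits: 1; fused pelvic girdle: 2; elongate rostrum: 1.
Total tree length = 8.

8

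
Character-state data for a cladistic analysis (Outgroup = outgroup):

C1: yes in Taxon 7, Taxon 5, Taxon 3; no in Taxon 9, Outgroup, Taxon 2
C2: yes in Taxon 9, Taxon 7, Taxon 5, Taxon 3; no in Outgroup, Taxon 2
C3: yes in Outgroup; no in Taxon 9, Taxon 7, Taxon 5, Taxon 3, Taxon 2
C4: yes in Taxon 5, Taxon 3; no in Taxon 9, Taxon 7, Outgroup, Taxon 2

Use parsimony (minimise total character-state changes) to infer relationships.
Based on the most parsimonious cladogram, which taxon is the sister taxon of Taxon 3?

Taxon 5

Character polarity is set by the outgroup: the derived state is whichever differs from the outgroup's state, so for C3 the derived state is 'no', and for the remaining characters it is 'yes'.
Only Taxon 3, Taxon 5, and Taxon 7 show the derived state 'yes' for C1, supporting them as a clade.
C2 (derived state 'yes') is shared by Taxon 3, Taxon 5, Taxon 7, and Taxon 9 — a synapomorphy uniting that clade.
All ingroup taxa share the derived state 'no' for C3; it defines the ingroup but does not resolve relationships within it.
C4 (derived state 'yes') is shared by Taxon 3 and Taxon 5 — a synapomorphy uniting that clade.
Most parsimonious ingroup topology: (Taxon 2,((Taxon 7,(Taxon 3,Taxon 5)),Taxon 9)).
Taxon 3 and Taxon 5 form a cherry on this tree, so they are sister taxa.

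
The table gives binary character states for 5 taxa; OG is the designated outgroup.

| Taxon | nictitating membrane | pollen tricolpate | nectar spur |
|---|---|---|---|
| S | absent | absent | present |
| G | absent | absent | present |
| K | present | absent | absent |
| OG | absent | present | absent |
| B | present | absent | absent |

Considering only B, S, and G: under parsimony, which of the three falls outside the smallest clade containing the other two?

Character polarity is set by the outgroup: the derived state is whichever differs from the outgroup's state, so for pollen tricolpate the derived state is 'absent', and for the remaining characters it is 'present'.
nictitating membrane: derived state 'present' in B and K only — synapomorphy for {B, K}.
pollen tricolpate (derived state 'absent') is shared by all ingroup taxa — unites the whole ingroup.
Only G and S show the derived state 'present' for nectar spur, supporting them as a clade.
Most parsimonious ingroup topology: ((S,G),(K,B)).
G and S share a more recent common ancestor with each other than either does with B, so B is the least closely related of the three.

B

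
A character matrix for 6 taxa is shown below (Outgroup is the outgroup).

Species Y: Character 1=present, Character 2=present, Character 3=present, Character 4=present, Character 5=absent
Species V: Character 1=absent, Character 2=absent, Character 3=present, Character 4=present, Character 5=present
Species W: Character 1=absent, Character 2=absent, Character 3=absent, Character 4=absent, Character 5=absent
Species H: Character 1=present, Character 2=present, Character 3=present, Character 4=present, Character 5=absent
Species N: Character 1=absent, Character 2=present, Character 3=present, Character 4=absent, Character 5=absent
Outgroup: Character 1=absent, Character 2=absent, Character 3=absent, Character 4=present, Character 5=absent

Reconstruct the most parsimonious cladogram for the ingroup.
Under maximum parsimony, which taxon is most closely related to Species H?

Character polarity is set by the outgroup: the derived state is whichever differs from the outgroup's state, so for Character 4 the derived state is 'absent', and for the remaining characters it is 'present'.
Only Species H and Species Y show the derived state 'present' for Character 1, supporting them as a clade.
Only Species H, Species N, and Species Y show the derived state 'present' for Character 2, supporting them as a clade.
Character 3 (derived state 'present') is shared by Species H, Species N, Species V, and Species Y — a synapomorphy uniting that clade.
Character 4 groups Species N and Species W, which is incompatible with the clades supported by the remaining characters; treating it as convergent (homoplasy) costs fewer steps than any alternative tree.
Character 5 (derived state 'present') is unique to Species V (autapomorphy; uninformative for grouping).
Most parsimonious ingroup topology: (Species W,(((Species H,Species Y),Species N),Species V)).
Species H and Species Y form a cherry on this tree, so they are sister taxa.

Species Y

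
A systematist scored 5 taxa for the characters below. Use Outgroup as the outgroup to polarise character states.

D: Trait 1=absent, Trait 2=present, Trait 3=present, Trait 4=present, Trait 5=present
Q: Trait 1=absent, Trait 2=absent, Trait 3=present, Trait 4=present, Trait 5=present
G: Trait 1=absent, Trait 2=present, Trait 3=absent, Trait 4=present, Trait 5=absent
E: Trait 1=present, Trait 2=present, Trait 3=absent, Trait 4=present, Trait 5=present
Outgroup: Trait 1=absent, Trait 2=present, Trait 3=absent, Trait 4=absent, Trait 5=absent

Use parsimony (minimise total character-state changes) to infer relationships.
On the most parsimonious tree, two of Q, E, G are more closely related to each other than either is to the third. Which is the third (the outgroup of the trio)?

G

Character polarity is set by the outgroup: the derived state is whichever differs from the outgroup's state, so for Trait 2 the derived state is 'absent', and for the remaining characters it is 'present'.
Trait 1: derived state 'present' in E only — an autapomorphy, so it tells us nothing about relationships among taxa.
Trait 2 (derived state 'absent') is unique to Q (autapomorphy; uninformative for grouping).
Trait 3: derived state 'present' in D and Q only — synapomorphy for {D, Q}.
All ingroup taxa share the derived state 'present' for Trait 4; it defines the ingroup but does not resolve relationships within it.
Only D, E, and Q show the derived state 'present' for Trait 5, supporting them as a clade.
Most parsimonious ingroup topology: (((D,Q),E),G).
E and Q share a more recent common ancestor with each other than either does with G, so G is the least closely related of the three.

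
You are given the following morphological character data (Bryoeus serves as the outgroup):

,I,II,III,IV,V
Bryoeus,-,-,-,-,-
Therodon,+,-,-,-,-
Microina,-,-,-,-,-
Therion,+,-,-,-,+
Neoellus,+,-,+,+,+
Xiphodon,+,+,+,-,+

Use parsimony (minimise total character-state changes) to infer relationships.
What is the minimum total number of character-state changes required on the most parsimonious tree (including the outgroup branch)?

5

The outgroup has state '-' for every character, so '+' is the derived state throughout.
Only Neoellus, Therion, Therodon, and Xiphodon show the derived state '+' for I, supporting them as a clade.
II (derived state '+') is unique to Xiphodon (autapomorphy; uninformative for grouping).
III: derived state '+' in Neoellus and Xiphodon only — synapomorphy for {Neoellus, Xiphodon}.
IV: derived state '+' in Neoellus only — an autapomorphy, so it tells us nothing about relationships among taxa.
V (derived state '+') is shared by Neoellus, Therion, and Xiphodon — a synapomorphy uniting that clade.
Most parsimonious ingroup topology: ((Therodon,(Therion,(Neoellus,Xiphodon))),Microina).
Changes per character on this tree: I: 1; II: 1; III: 1; IV: 1; V: 1.
Total = 5.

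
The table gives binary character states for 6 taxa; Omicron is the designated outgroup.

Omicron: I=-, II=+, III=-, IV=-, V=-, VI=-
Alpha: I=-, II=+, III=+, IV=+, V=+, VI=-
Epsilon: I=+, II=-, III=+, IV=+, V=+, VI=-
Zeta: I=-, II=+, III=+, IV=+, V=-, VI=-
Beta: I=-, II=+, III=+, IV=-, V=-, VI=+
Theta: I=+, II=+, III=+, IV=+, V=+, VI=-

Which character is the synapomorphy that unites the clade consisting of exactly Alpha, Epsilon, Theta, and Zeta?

Character polarity is set by the outgroup: the derived state is whichever differs from the outgroup's state, so for II the derived state is '-', and for the remaining characters it is '+'.
Only Epsilon and Theta show the derived state '+' for I, supporting them as a clade.
II (derived state '-') is unique to Epsilon (autapomorphy; uninformative for grouping).
III (derived state '+') is shared by all ingroup taxa — unites the whole ingroup.
IV: derived state '+' in Alpha, Epsilon, Theta, and Zeta only — synapomorphy for {Alpha, Epsilon, Theta, Zeta}.
Only Alpha, Epsilon, and Theta show the derived state '+' for V, supporting them as a clade.
VI: derived state '+' in Beta only — an autapomorphy, so it tells us nothing about relationships among taxa.
Most parsimonious ingroup topology: (((Alpha,(Epsilon,Theta)),Zeta),Beta).
The clade {Alpha, Epsilon, Theta, Zeta} is supported by IV: its derived state '+' occurs in exactly those taxa and in no other taxon (including the outgroup).

IV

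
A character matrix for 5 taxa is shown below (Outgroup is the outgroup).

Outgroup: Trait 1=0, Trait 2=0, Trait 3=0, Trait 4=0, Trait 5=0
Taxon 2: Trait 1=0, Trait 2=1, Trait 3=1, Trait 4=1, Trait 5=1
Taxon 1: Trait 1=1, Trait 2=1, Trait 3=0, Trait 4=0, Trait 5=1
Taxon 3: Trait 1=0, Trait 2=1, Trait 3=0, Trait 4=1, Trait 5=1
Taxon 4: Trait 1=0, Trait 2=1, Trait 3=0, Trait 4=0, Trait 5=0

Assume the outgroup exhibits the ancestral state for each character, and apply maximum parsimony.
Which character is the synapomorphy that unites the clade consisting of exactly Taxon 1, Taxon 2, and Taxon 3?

The outgroup has state '0' for every character, so '1' is the derived state throughout.
Trait 1: derived state '1' in Taxon 1 only — an autapomorphy, so it tells us nothing about relationships among taxa.
Trait 2 (derived state '1') is shared by all ingroup taxa — unites the whole ingroup.
Trait 3: derived state '1' in Taxon 2 only — an autapomorphy, so it tells us nothing about relationships among taxa.
Only Taxon 2 and Taxon 3 show the derived state '1' for Trait 4, supporting them as a clade.
Only Taxon 1, Taxon 2, and Taxon 3 show the derived state '1' for Trait 5, supporting them as a clade.
Most parsimonious ingroup topology: (((Taxon 2,Taxon 3),Taxon 1),Taxon 4).
The clade {Taxon 1, Taxon 2, Taxon 3} is supported by Trait 5: its derived state '1' occurs in exactly those taxa and in no other taxon (including the outgroup).

Trait 5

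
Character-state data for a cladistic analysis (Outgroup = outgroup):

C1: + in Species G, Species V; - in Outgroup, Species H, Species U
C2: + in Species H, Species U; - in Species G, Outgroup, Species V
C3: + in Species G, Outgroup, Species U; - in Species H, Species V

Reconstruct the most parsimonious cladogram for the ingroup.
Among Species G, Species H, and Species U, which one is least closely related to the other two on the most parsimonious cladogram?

Species G

Character polarity is set by the outgroup: the derived state is whichever differs from the outgroup's state, so for C3 the derived state is '-', and for the remaining characters it is '+'.
Only Species G and Species V show the derived state '+' for C1, supporting them as a clade.
C2 (derived state '+') is shared by Species H and Species U — a synapomorphy uniting that clade.
C3 groups Species H and Species V, which is incompatible with the clades supported by the remaining characters; treating it as convergent (homoplasy) costs fewer steps than any alternative tree.
Most parsimonious ingroup topology: ((Species U,Species H),(Species G,Species V)).
Species U and Species H share a more recent common ancestor with each other than either does with Species G, so Species G is the least closely related of the three.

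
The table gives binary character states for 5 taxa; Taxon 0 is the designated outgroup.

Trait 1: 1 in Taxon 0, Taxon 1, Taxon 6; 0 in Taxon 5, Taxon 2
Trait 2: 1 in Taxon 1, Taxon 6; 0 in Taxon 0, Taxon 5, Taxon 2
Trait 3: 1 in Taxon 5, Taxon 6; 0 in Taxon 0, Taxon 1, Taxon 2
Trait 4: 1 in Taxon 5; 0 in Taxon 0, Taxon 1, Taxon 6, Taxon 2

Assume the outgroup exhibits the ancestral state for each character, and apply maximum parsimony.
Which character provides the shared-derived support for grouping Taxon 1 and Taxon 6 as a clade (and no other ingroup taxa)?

Character polarity is set by the outgroup: the derived state is whichever differs from the outgroup's state, so for Trait 1 the derived state is '0', and for the remaining characters it is '1'.
Only Taxon 2 and Taxon 5 show the derived state '0' for Trait 1, supporting them as a clade.
Only Taxon 1 and Taxon 6 show the derived state '1' for Trait 2, supporting them as a clade.
Trait 3 groups Taxon 5 and Taxon 6, which is incompatible with the clades supported by the remaining characters; treating it as convergent (homoplasy) costs fewer steps than any alternative tree.
Trait 4 (derived state '1') is unique to Taxon 5 (autapomorphy; uninformative for grouping).
Most parsimonious ingroup topology: ((Taxon 1,Taxon 6),(Taxon 5,Taxon 2)).
The clade {Taxon 1, Taxon 6} is supported by Trait 2: its derived state '1' occurs in exactly those taxa and in no other taxon (including the outgroup).

Trait 2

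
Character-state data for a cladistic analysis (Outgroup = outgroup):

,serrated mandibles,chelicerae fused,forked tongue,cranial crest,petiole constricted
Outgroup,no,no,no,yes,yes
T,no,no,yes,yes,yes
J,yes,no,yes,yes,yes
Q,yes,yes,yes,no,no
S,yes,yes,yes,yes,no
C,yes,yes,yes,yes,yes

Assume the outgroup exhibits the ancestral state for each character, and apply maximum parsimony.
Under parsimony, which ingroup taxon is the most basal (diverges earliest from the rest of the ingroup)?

T

Character polarity is set by the outgroup: the derived state is whichever differs from the outgroup's state, so for cranial crest, petiole constricted the derived state is 'no', and for the remaining characters it is 'yes'.
serrated mandibles (derived state 'yes') is shared by C, J, Q, and S — a synapomorphy uniting that clade.
chelicerae fused: derived state 'yes' in C, Q, and S only — synapomorphy for {C, Q, S}.
forked tongue (derived state 'yes') is shared by all ingroup taxa — unites the whole ingroup.
cranial crest: derived state 'no' in Q only — an autapomorphy, so it tells us nothing about relationships among taxa.
petiole constricted: derived state 'no' in Q and S only — synapomorphy for {Q, S}.
Most parsimonious ingroup topology: (T,(J,((Q,S),C))).
T is sister to the clade containing all other ingroup taxa, so it is the earliest-diverging (most basal) ingroup lineage.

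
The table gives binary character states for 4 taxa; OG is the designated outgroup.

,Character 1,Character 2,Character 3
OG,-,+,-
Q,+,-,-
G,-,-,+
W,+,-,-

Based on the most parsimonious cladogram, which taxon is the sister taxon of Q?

W

Character polarity is set by the outgroup: the derived state is whichever differs from the outgroup's state, so for Character 2 the derived state is '-', and for the remaining characters it is '+'.
Character 1 (derived state '+') is shared by Q and W — a synapomorphy uniting that clade.
All ingroup taxa share the derived state '-' for Character 2; it defines the ingroup but does not resolve relationships within it.
Character 3 (derived state '+') is unique to G (autapomorphy; uninformative for grouping).
Most parsimonious ingroup topology: ((Q,W),G).
Q and W form a cherry on this tree, so they are sister taxa.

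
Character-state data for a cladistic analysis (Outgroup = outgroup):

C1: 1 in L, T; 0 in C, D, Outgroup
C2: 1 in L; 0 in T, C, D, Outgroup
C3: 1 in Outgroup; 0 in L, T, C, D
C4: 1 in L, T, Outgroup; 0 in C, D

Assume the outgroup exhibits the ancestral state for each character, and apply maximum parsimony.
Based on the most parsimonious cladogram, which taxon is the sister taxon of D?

Character polarity is set by the outgroup: the derived state is whichever differs from the outgroup's state, so for C3, C4 the derived state is '0', and for the remaining characters it is '1'.
Only L and T show the derived state '1' for C1, supporting them as a clade.
C2: derived state '1' in L only — an autapomorphy, so it tells us nothing about relationships among taxa.
All ingroup taxa share the derived state '0' for C3; it defines the ingroup but does not resolve relationships within it.
C4: derived state '0' in C and D only — synapomorphy for {C, D}.
Most parsimonious ingroup topology: ((L,T),(C,D)).
D and C form a cherry on this tree, so they are sister taxa.

C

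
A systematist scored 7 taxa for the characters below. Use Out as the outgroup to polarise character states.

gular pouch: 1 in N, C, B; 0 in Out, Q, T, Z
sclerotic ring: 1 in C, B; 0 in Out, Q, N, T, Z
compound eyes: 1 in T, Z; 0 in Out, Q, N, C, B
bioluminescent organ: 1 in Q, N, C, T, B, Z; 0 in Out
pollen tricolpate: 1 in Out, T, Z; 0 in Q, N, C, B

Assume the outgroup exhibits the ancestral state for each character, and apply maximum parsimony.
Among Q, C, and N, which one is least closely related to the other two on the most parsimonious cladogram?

Character polarity is set by the outgroup: the derived state is whichever differs from the outgroup's state, so for pollen tricolpate the derived state is '0', and for the remaining characters it is '1'.
gular pouch: derived state '1' in B, C, and N only — synapomorphy for {B, C, N}.
sclerotic ring (derived state '1') is shared by B and C — a synapomorphy uniting that clade.
Only T and Z show the derived state '1' for compound eyes, supporting them as a clade.
bioluminescent organ (derived state '1') is shared by all ingroup taxa — unites the whole ingroup.
pollen tricolpate: derived state '0' in B, C, N, and Q only — synapomorphy for {B, C, N, Q}.
Most parsimonious ingroup topology: ((Q,(N,(C,B))),(T,Z)).
C and N share a more recent common ancestor with each other than either does with Q, so Q is the least closely related of the three.

Q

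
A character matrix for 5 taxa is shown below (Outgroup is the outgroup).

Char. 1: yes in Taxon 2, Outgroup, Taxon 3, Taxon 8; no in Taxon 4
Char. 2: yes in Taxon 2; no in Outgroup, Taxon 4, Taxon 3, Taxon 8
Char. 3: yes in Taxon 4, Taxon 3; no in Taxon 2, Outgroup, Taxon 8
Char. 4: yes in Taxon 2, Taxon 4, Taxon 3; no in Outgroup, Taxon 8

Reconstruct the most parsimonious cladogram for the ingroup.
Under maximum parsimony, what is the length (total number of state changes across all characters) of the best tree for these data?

Character polarity is set by the outgroup: the derived state is whichever differs from the outgroup's state, so for Char. 1 the derived state is 'no', and for the remaining characters it is 'yes'.
Char. 1 (derived state 'no') is unique to Taxon 4 (autapomorphy; uninformative for grouping).
Char. 2 (derived state 'yes') is unique to Taxon 2 (autapomorphy; uninformative for grouping).
Char. 3 (derived state 'yes') is shared by Taxon 3 and Taxon 4 — a synapomorphy uniting that clade.
Char. 4: derived state 'yes' in Taxon 2, Taxon 3, and Taxon 4 only — synapomorphy for {Taxon 2, Taxon 3, Taxon 4}.
Most parsimonious ingroup topology: ((Taxon 2,(Taxon 4,Taxon 3)),Taxon 8).
Changes per character on this tree: Char. 1: 1; Char. 2: 1; Char. 3: 1; Char. 4: 1.
Total = 4.

4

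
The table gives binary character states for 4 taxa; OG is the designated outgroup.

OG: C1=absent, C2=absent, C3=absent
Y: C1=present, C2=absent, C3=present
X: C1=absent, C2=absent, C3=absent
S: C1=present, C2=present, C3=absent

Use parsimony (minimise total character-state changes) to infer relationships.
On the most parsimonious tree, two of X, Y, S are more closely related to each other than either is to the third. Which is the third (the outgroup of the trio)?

X

The outgroup has state 'absent' for every character, so 'present' is the derived state throughout.
Only S and Y show the derived state 'present' for C1, supporting them as a clade.
C2 (derived state 'present') is unique to S (autapomorphy; uninformative for grouping).
C3: derived state 'present' in Y only — an autapomorphy, so it tells us nothing about relationships among taxa.
Most parsimonious ingroup topology: ((Y,S),X).
Y and S share a more recent common ancestor with each other than either does with X, so X is the least closely related of the three.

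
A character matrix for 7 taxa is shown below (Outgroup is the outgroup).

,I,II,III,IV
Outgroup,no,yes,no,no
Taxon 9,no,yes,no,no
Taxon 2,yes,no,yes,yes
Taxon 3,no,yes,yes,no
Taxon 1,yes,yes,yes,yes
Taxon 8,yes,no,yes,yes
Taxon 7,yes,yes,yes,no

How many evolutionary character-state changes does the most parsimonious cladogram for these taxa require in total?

Character polarity is set by the outgroup: the derived state is whichever differs from the outgroup's state, so for II the derived state is 'no', and for the remaining characters it is 'yes'.
I: derived state 'yes' in Taxon 1, Taxon 2, Taxon 7, and Taxon 8 only — synapomorphy for {Taxon 1, Taxon 2, Taxon 7, Taxon 8}.
II (derived state 'no') is shared by Taxon 2 and Taxon 8 — a synapomorphy uniting that clade.
III: derived state 'yes' in Taxon 1, Taxon 2, Taxon 3, Taxon 7, and Taxon 8 only — synapomorphy for {Taxon 1, Taxon 2, Taxon 3, Taxon 7, Taxon 8}.
Only Taxon 1, Taxon 2, and Taxon 8 show the derived state 'yes' for IV, supporting them as a clade.
Most parsimonious ingroup topology: (Taxon 9,((((Taxon 2,Taxon 8),Taxon 1),Taxon 7),Taxon 3)).
Changes per character on this tree: I: 1; II: 1; III: 1; IV: 1.
Total = 4.

4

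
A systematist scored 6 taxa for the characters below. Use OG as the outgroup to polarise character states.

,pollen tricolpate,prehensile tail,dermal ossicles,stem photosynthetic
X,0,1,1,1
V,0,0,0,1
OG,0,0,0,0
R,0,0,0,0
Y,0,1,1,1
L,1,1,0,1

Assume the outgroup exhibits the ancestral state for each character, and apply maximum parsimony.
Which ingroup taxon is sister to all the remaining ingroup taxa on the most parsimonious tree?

R

The outgroup has state '0' for every character, so '1' is the derived state throughout.
pollen tricolpate (derived state '1') is unique to L (autapomorphy; uninformative for grouping).
Only L, X, and Y show the derived state '1' for prehensile tail, supporting them as a clade.
dermal ossicles: derived state '1' in X and Y only — synapomorphy for {X, Y}.
stem photosynthetic (derived state '1') is shared by L, V, X, and Y — a synapomorphy uniting that clade.
Most parsimonious ingroup topology: ((((Y,X),L),V),R).
R is sister to the clade containing all other ingroup taxa, so it is the earliest-diverging (most basal) ingroup lineage.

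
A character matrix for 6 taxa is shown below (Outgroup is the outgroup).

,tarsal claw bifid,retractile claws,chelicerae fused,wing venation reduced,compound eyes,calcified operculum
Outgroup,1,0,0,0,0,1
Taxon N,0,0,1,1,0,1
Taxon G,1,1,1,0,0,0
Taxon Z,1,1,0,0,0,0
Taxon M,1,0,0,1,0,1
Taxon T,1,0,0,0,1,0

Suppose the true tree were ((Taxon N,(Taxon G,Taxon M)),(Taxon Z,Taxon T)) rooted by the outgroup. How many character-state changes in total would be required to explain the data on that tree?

Map each character onto ((Taxon N,(Taxon G,Taxon M)),(Taxon Z,Taxon T)) (rooted by Outgroup) and count the minimum state changes it requires (Fitch parsimony):
tarsal claw bifid: 1; retractile claws: 2; chelicerae fused: 2; wing venation reduced: 2; compound eyes: 1; calcified operculum: 2.
Total tree length = 10.

10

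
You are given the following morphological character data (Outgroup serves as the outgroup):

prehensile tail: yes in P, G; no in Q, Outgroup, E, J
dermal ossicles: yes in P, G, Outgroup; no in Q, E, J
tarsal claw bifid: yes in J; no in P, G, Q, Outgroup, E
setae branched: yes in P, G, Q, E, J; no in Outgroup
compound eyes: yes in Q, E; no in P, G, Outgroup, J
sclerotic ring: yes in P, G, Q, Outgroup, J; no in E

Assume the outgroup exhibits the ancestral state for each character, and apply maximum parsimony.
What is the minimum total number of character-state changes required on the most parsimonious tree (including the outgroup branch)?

6

Character polarity is set by the outgroup: the derived state is whichever differs from the outgroup's state, so for dermal ossicles, sclerotic ring the derived state is 'no', and for the remaining characters it is 'yes'.
prehensile tail (derived state 'yes') is shared by G and P — a synapomorphy uniting that clade.
dermal ossicles: derived state 'no' in E, J, and Q only — synapomorphy for {E, J, Q}.
tarsal claw bifid (derived state 'yes') is unique to J (autapomorphy; uninformative for grouping).
All ingroup taxa share the derived state 'yes' for setae branched; it defines the ingroup but does not resolve relationships within it.
compound eyes (derived state 'yes') is shared by E and Q — a synapomorphy uniting that clade.
sclerotic ring: derived state 'no' in E only — an autapomorphy, so it tells us nothing about relationships among taxa.
Most parsimonious ingroup topology: (((Q,E),J),(G,P)).
Changes per character on this tree: prehensile tail: 1; dermal ossicles: 1; tarsal claw bifid: 1; setae branched: 1; compound eyes: 1; sclerotic ring: 1.
Total = 6.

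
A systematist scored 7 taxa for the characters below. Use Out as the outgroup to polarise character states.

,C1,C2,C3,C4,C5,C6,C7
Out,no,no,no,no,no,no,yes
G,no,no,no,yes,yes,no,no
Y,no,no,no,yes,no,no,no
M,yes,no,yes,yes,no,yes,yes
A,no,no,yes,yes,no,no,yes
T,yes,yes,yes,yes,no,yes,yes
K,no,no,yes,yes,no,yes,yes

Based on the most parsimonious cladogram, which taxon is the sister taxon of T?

Character polarity is set by the outgroup: the derived state is whichever differs from the outgroup's state, so for C7 the derived state is 'no', and for the remaining characters it is 'yes'.
C1: derived state 'yes' in M and T only — synapomorphy for {M, T}.
C2 (derived state 'yes') is unique to T (autapomorphy; uninformative for grouping).
C3 (derived state 'yes') is shared by A, K, M, and T — a synapomorphy uniting that clade.
C4 (derived state 'yes') is shared by all ingroup taxa — unites the whole ingroup.
C5: derived state 'yes' in G only — an autapomorphy, so it tells us nothing about relationships among taxa.
Only K, M, and T show the derived state 'yes' for C6, supporting them as a clade.
C7 (derived state 'no') is shared by G and Y — a synapomorphy uniting that clade.
Most parsimonious ingroup topology: ((G,Y),(((M,T),K),A)).
T and M form a cherry on this tree, so they are sister taxa.

M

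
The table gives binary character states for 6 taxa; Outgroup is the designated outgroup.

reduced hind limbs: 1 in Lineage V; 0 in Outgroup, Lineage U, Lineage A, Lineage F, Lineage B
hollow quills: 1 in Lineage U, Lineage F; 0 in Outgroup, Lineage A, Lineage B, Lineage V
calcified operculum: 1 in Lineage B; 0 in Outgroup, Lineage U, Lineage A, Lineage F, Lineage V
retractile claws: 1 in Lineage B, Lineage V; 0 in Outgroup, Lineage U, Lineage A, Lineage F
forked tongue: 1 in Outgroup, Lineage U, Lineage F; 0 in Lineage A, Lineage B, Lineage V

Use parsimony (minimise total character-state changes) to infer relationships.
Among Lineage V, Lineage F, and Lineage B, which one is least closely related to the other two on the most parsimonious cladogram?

Character polarity is set by the outgroup: the derived state is whichever differs from the outgroup's state, so for forked tongue the derived state is '0', and for the remaining characters it is '1'.
reduced hind limbs (derived state '1') is unique to Lineage V (autapomorphy; uninformative for grouping).
Only Lineage F and Lineage U show the derived state '1' for hollow quills, supporting them as a clade.
calcified operculum (derived state '1') is unique to Lineage B (autapomorphy; uninformative for grouping).
retractile claws: derived state '1' in Lineage B and Lineage V only — synapomorphy for {Lineage B, Lineage V}.
Only Lineage A, Lineage B, and Lineage V show the derived state '0' for forked tongue, supporting them as a clade.
Most parsimonious ingroup topology: ((Lineage A,(Lineage B,Lineage V)),(Lineage U,Lineage F)).
Lineage B and Lineage V share a more recent common ancestor with each other than either does with Lineage F, so Lineage F is the least closely related of the three.

Lineage F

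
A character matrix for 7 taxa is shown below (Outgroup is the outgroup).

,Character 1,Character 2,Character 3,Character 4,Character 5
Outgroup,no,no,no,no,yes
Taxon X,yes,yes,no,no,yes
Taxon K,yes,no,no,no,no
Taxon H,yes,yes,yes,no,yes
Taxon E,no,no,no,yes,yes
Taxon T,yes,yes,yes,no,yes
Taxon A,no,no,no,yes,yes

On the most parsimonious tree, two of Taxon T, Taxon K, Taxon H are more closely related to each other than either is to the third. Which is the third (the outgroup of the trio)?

Character polarity is set by the outgroup: the derived state is whichever differs from the outgroup's state, so for Character 5 the derived state is 'no', and for the remaining characters it is 'yes'.
Only Taxon H, Taxon K, Taxon T, and Taxon X show the derived state 'yes' for Character 1, supporting them as a clade.
Character 2: derived state 'yes' in Taxon H, Taxon T, and Taxon X only — synapomorphy for {Taxon H, Taxon T, Taxon X}.
Character 3: derived state 'yes' in Taxon H and Taxon T only — synapomorphy for {Taxon H, Taxon T}.
Only Taxon A and Taxon E show the derived state 'yes' for Character 4, supporting them as a clade.
Character 5: derived state 'no' in Taxon K only — an autapomorphy, so it tells us nothing about relationships among taxa.
Most parsimonious ingroup topology: (((Taxon X,(Taxon H,Taxon T)),Taxon K),(Taxon E,Taxon A)).
Taxon H and Taxon T share a more recent common ancestor with each other than either does with Taxon K, so Taxon K is the least closely related of the three.

Taxon K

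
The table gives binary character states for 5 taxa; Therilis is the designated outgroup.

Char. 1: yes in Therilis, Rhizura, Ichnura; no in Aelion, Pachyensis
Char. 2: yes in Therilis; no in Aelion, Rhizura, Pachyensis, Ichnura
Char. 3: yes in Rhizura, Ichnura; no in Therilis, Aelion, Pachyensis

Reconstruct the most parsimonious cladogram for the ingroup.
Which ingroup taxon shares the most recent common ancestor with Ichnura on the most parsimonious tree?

Character polarity is set by the outgroup: the derived state is whichever differs from the outgroup's state, so for Char. 1, Char. 2 the derived state is 'no', and for the remaining characters it is 'yes'.
Only Aelion and Pachyensis show the derived state 'no' for Char. 1, supporting them as a clade.
All ingroup taxa share the derived state 'no' for Char. 2; it defines the ingroup but does not resolve relationships within it.
Only Ichnura and Rhizura show the derived state 'yes' for Char. 3, supporting them as a clade.
Most parsimonious ingroup topology: ((Aelion,Pachyensis),(Rhizura,Ichnura)).
Ichnura and Rhizura form a cherry on this tree, so they are sister taxa.

Rhizura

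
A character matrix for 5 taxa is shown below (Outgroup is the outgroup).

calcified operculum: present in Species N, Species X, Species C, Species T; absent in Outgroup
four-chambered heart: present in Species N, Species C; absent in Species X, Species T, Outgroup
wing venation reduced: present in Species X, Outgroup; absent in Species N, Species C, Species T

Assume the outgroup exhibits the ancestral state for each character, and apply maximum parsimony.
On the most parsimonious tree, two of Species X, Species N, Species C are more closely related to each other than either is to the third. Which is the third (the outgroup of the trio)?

Character polarity is set by the outgroup: the derived state is whichever differs from the outgroup's state, so for wing venation reduced the derived state is 'absent', and for the remaining characters it is 'present'.
calcified operculum (derived state 'present') is shared by all ingroup taxa — unites the whole ingroup.
Only Species C and Species N show the derived state 'present' for four-chambered heart, supporting them as a clade.
wing venation reduced: derived state 'absent' in Species C, Species N, and Species T only — synapomorphy for {Species C, Species N, Species T}.
Most parsimonious ingroup topology: (((Species C,Species N),Species T),Species X).
Species C and Species N share a more recent common ancestor with each other than either does with Species X, so Species X is the least closely related of the three.

Species X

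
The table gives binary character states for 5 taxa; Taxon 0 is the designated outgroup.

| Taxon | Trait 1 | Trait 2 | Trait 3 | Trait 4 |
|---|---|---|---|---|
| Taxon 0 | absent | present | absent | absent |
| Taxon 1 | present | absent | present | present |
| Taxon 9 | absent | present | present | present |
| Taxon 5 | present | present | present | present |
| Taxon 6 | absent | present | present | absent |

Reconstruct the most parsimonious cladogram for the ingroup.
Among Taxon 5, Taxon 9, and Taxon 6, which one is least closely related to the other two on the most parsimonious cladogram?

Taxon 6

Character polarity is set by the outgroup: the derived state is whichever differs from the outgroup's state, so for Trait 2 the derived state is 'absent', and for the remaining characters it is 'present'.
Trait 1: derived state 'present' in Taxon 1 and Taxon 5 only — synapomorphy for {Taxon 1, Taxon 5}.
Trait 2 (derived state 'absent') is unique to Taxon 1 (autapomorphy; uninformative for grouping).
All ingroup taxa share the derived state 'present' for Trait 3; it defines the ingroup but does not resolve relationships within it.
Trait 4: derived state 'present' in Taxon 1, Taxon 5, and Taxon 9 only — synapomorphy for {Taxon 1, Taxon 5, Taxon 9}.
Most parsimonious ingroup topology: (((Taxon 1,Taxon 5),Taxon 9),Taxon 6).
Taxon 5 and Taxon 9 share a more recent common ancestor with each other than either does with Taxon 6, so Taxon 6 is the least closely related of the three.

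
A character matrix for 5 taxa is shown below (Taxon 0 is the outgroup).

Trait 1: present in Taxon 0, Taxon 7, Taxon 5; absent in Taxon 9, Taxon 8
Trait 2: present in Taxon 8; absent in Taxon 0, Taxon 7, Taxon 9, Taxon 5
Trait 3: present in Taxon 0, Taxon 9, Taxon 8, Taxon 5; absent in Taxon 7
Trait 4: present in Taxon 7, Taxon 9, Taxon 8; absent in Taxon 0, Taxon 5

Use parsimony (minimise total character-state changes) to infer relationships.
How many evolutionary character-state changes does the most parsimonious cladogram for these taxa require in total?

Character polarity is set by the outgroup: the derived state is whichever differs from the outgroup's state, so for Trait 1, Trait 3 the derived state is 'absent', and for the remaining characters it is 'present'.
Trait 1: derived state 'absent' in Taxon 8 and Taxon 9 only — synapomorphy for {Taxon 8, Taxon 9}.
Trait 2: derived state 'present' in Taxon 8 only — an autapomorphy, so it tells us nothing about relationships among taxa.
Trait 3: derived state 'absent' in Taxon 7 only — an autapomorphy, so it tells us nothing about relationships among taxa.
Trait 4 (derived state 'present') is shared by Taxon 7, Taxon 8, and Taxon 9 — a synapomorphy uniting that clade.
Most parsimonious ingroup topology: (((Taxon 8,Taxon 9),Taxon 7),Taxon 5).
Changes per character on this tree: Trait 1: 1; Trait 2: 1; Trait 3: 1; Trait 4: 1.
Total = 4.

4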